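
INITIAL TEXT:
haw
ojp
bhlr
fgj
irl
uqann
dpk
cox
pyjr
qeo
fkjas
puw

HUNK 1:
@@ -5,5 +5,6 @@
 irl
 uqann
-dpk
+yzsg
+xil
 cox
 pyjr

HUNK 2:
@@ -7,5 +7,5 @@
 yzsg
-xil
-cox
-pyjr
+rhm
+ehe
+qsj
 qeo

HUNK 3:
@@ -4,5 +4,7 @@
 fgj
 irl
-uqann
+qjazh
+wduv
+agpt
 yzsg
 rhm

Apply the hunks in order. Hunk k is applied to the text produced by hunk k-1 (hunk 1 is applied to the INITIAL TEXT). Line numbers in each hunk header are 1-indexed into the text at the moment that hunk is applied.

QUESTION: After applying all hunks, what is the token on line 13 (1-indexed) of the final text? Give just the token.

Answer: qeo

Derivation:
Hunk 1: at line 5 remove [dpk] add [yzsg,xil] -> 13 lines: haw ojp bhlr fgj irl uqann yzsg xil cox pyjr qeo fkjas puw
Hunk 2: at line 7 remove [xil,cox,pyjr] add [rhm,ehe,qsj] -> 13 lines: haw ojp bhlr fgj irl uqann yzsg rhm ehe qsj qeo fkjas puw
Hunk 3: at line 4 remove [uqann] add [qjazh,wduv,agpt] -> 15 lines: haw ojp bhlr fgj irl qjazh wduv agpt yzsg rhm ehe qsj qeo fkjas puw
Final line 13: qeo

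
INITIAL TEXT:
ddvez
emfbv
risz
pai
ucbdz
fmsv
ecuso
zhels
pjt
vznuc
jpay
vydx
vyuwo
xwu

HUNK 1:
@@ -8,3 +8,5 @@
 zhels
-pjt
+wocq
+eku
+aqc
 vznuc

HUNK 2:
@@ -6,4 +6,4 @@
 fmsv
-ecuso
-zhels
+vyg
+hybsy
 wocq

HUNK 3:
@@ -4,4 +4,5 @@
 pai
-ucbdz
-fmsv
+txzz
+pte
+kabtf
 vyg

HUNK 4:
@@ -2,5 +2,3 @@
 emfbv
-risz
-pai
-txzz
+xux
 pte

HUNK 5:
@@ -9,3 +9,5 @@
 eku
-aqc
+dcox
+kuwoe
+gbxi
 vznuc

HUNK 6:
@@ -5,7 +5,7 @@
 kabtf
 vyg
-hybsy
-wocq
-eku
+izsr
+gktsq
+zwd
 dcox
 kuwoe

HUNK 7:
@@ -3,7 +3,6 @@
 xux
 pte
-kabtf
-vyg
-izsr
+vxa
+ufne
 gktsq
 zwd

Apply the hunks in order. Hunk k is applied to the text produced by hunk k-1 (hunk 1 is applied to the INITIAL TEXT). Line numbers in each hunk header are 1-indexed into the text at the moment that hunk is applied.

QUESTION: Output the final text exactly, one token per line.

Answer: ddvez
emfbv
xux
pte
vxa
ufne
gktsq
zwd
dcox
kuwoe
gbxi
vznuc
jpay
vydx
vyuwo
xwu

Derivation:
Hunk 1: at line 8 remove [pjt] add [wocq,eku,aqc] -> 16 lines: ddvez emfbv risz pai ucbdz fmsv ecuso zhels wocq eku aqc vznuc jpay vydx vyuwo xwu
Hunk 2: at line 6 remove [ecuso,zhels] add [vyg,hybsy] -> 16 lines: ddvez emfbv risz pai ucbdz fmsv vyg hybsy wocq eku aqc vznuc jpay vydx vyuwo xwu
Hunk 3: at line 4 remove [ucbdz,fmsv] add [txzz,pte,kabtf] -> 17 lines: ddvez emfbv risz pai txzz pte kabtf vyg hybsy wocq eku aqc vznuc jpay vydx vyuwo xwu
Hunk 4: at line 2 remove [risz,pai,txzz] add [xux] -> 15 lines: ddvez emfbv xux pte kabtf vyg hybsy wocq eku aqc vznuc jpay vydx vyuwo xwu
Hunk 5: at line 9 remove [aqc] add [dcox,kuwoe,gbxi] -> 17 lines: ddvez emfbv xux pte kabtf vyg hybsy wocq eku dcox kuwoe gbxi vznuc jpay vydx vyuwo xwu
Hunk 6: at line 5 remove [hybsy,wocq,eku] add [izsr,gktsq,zwd] -> 17 lines: ddvez emfbv xux pte kabtf vyg izsr gktsq zwd dcox kuwoe gbxi vznuc jpay vydx vyuwo xwu
Hunk 7: at line 3 remove [kabtf,vyg,izsr] add [vxa,ufne] -> 16 lines: ddvez emfbv xux pte vxa ufne gktsq zwd dcox kuwoe gbxi vznuc jpay vydx vyuwo xwu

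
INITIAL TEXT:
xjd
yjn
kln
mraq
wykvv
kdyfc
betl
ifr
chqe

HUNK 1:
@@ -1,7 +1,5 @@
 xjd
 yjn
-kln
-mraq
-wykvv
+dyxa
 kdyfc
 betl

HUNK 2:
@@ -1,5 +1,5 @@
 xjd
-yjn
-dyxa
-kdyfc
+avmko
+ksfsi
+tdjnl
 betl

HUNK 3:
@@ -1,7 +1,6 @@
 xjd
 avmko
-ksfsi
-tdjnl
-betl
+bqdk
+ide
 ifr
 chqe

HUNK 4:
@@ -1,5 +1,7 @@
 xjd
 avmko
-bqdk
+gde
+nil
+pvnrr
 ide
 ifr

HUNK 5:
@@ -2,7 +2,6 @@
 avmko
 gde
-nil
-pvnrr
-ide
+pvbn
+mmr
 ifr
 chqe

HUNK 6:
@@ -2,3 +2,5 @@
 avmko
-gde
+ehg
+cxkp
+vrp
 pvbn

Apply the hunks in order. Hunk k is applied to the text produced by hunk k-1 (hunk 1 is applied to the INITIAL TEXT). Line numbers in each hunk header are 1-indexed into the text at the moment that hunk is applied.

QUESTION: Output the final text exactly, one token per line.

Hunk 1: at line 1 remove [kln,mraq,wykvv] add [dyxa] -> 7 lines: xjd yjn dyxa kdyfc betl ifr chqe
Hunk 2: at line 1 remove [yjn,dyxa,kdyfc] add [avmko,ksfsi,tdjnl] -> 7 lines: xjd avmko ksfsi tdjnl betl ifr chqe
Hunk 3: at line 1 remove [ksfsi,tdjnl,betl] add [bqdk,ide] -> 6 lines: xjd avmko bqdk ide ifr chqe
Hunk 4: at line 1 remove [bqdk] add [gde,nil,pvnrr] -> 8 lines: xjd avmko gde nil pvnrr ide ifr chqe
Hunk 5: at line 2 remove [nil,pvnrr,ide] add [pvbn,mmr] -> 7 lines: xjd avmko gde pvbn mmr ifr chqe
Hunk 6: at line 2 remove [gde] add [ehg,cxkp,vrp] -> 9 lines: xjd avmko ehg cxkp vrp pvbn mmr ifr chqe

Answer: xjd
avmko
ehg
cxkp
vrp
pvbn
mmr
ifr
chqe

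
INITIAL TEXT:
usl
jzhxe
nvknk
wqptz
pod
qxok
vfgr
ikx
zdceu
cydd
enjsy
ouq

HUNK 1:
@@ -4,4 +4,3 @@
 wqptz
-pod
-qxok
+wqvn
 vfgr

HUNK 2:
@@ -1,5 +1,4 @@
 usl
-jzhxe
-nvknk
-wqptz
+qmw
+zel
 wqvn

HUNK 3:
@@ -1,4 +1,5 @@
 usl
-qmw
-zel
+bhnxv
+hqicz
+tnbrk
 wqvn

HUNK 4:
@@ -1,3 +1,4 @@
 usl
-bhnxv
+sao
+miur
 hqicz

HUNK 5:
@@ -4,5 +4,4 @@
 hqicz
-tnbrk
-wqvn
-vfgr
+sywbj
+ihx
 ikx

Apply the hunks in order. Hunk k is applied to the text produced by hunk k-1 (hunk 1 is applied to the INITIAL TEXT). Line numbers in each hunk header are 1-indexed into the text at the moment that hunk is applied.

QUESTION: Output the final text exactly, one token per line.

Answer: usl
sao
miur
hqicz
sywbj
ihx
ikx
zdceu
cydd
enjsy
ouq

Derivation:
Hunk 1: at line 4 remove [pod,qxok] add [wqvn] -> 11 lines: usl jzhxe nvknk wqptz wqvn vfgr ikx zdceu cydd enjsy ouq
Hunk 2: at line 1 remove [jzhxe,nvknk,wqptz] add [qmw,zel] -> 10 lines: usl qmw zel wqvn vfgr ikx zdceu cydd enjsy ouq
Hunk 3: at line 1 remove [qmw,zel] add [bhnxv,hqicz,tnbrk] -> 11 lines: usl bhnxv hqicz tnbrk wqvn vfgr ikx zdceu cydd enjsy ouq
Hunk 4: at line 1 remove [bhnxv] add [sao,miur] -> 12 lines: usl sao miur hqicz tnbrk wqvn vfgr ikx zdceu cydd enjsy ouq
Hunk 5: at line 4 remove [tnbrk,wqvn,vfgr] add [sywbj,ihx] -> 11 lines: usl sao miur hqicz sywbj ihx ikx zdceu cydd enjsy ouq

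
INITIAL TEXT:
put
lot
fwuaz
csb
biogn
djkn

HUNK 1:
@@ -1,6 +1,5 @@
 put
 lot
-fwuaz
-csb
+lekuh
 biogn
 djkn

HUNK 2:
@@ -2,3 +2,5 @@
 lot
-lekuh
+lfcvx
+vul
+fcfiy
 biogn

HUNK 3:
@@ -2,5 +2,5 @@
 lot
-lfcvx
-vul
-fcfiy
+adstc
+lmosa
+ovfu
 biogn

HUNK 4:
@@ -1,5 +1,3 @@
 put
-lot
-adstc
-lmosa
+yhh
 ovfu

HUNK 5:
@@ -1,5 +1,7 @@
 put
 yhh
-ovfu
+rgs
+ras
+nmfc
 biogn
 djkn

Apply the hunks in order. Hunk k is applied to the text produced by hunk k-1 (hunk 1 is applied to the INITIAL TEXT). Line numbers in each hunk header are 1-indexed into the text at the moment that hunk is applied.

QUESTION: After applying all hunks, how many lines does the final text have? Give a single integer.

Hunk 1: at line 1 remove [fwuaz,csb] add [lekuh] -> 5 lines: put lot lekuh biogn djkn
Hunk 2: at line 2 remove [lekuh] add [lfcvx,vul,fcfiy] -> 7 lines: put lot lfcvx vul fcfiy biogn djkn
Hunk 3: at line 2 remove [lfcvx,vul,fcfiy] add [adstc,lmosa,ovfu] -> 7 lines: put lot adstc lmosa ovfu biogn djkn
Hunk 4: at line 1 remove [lot,adstc,lmosa] add [yhh] -> 5 lines: put yhh ovfu biogn djkn
Hunk 5: at line 1 remove [ovfu] add [rgs,ras,nmfc] -> 7 lines: put yhh rgs ras nmfc biogn djkn
Final line count: 7

Answer: 7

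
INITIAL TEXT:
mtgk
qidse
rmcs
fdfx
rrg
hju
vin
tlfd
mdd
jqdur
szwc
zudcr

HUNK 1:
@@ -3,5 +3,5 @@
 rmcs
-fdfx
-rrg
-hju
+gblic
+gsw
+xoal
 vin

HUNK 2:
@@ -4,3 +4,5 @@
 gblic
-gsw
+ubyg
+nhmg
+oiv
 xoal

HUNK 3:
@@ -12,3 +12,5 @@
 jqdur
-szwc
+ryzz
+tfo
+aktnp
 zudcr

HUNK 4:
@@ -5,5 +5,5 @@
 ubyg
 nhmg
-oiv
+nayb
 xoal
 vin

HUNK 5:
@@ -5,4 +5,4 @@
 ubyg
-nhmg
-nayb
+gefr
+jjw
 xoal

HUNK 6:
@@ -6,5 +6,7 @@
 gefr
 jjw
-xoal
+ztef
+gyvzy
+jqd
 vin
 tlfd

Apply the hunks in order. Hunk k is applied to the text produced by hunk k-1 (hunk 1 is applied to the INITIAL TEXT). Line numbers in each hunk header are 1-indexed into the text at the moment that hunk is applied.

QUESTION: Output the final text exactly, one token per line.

Hunk 1: at line 3 remove [fdfx,rrg,hju] add [gblic,gsw,xoal] -> 12 lines: mtgk qidse rmcs gblic gsw xoal vin tlfd mdd jqdur szwc zudcr
Hunk 2: at line 4 remove [gsw] add [ubyg,nhmg,oiv] -> 14 lines: mtgk qidse rmcs gblic ubyg nhmg oiv xoal vin tlfd mdd jqdur szwc zudcr
Hunk 3: at line 12 remove [szwc] add [ryzz,tfo,aktnp] -> 16 lines: mtgk qidse rmcs gblic ubyg nhmg oiv xoal vin tlfd mdd jqdur ryzz tfo aktnp zudcr
Hunk 4: at line 5 remove [oiv] add [nayb] -> 16 lines: mtgk qidse rmcs gblic ubyg nhmg nayb xoal vin tlfd mdd jqdur ryzz tfo aktnp zudcr
Hunk 5: at line 5 remove [nhmg,nayb] add [gefr,jjw] -> 16 lines: mtgk qidse rmcs gblic ubyg gefr jjw xoal vin tlfd mdd jqdur ryzz tfo aktnp zudcr
Hunk 6: at line 6 remove [xoal] add [ztef,gyvzy,jqd] -> 18 lines: mtgk qidse rmcs gblic ubyg gefr jjw ztef gyvzy jqd vin tlfd mdd jqdur ryzz tfo aktnp zudcr

Answer: mtgk
qidse
rmcs
gblic
ubyg
gefr
jjw
ztef
gyvzy
jqd
vin
tlfd
mdd
jqdur
ryzz
tfo
aktnp
zudcr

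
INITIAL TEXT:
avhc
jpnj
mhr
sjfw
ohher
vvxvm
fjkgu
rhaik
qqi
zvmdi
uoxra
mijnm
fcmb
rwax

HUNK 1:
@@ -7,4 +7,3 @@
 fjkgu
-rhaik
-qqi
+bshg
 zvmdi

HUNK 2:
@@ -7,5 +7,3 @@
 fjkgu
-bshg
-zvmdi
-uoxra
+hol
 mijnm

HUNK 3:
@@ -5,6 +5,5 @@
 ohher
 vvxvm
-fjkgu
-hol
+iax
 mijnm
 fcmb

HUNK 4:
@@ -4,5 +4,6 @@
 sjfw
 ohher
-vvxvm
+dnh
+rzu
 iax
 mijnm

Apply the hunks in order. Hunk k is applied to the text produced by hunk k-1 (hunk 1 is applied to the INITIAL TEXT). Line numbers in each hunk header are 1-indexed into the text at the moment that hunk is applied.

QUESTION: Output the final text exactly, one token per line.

Hunk 1: at line 7 remove [rhaik,qqi] add [bshg] -> 13 lines: avhc jpnj mhr sjfw ohher vvxvm fjkgu bshg zvmdi uoxra mijnm fcmb rwax
Hunk 2: at line 7 remove [bshg,zvmdi,uoxra] add [hol] -> 11 lines: avhc jpnj mhr sjfw ohher vvxvm fjkgu hol mijnm fcmb rwax
Hunk 3: at line 5 remove [fjkgu,hol] add [iax] -> 10 lines: avhc jpnj mhr sjfw ohher vvxvm iax mijnm fcmb rwax
Hunk 4: at line 4 remove [vvxvm] add [dnh,rzu] -> 11 lines: avhc jpnj mhr sjfw ohher dnh rzu iax mijnm fcmb rwax

Answer: avhc
jpnj
mhr
sjfw
ohher
dnh
rzu
iax
mijnm
fcmb
rwax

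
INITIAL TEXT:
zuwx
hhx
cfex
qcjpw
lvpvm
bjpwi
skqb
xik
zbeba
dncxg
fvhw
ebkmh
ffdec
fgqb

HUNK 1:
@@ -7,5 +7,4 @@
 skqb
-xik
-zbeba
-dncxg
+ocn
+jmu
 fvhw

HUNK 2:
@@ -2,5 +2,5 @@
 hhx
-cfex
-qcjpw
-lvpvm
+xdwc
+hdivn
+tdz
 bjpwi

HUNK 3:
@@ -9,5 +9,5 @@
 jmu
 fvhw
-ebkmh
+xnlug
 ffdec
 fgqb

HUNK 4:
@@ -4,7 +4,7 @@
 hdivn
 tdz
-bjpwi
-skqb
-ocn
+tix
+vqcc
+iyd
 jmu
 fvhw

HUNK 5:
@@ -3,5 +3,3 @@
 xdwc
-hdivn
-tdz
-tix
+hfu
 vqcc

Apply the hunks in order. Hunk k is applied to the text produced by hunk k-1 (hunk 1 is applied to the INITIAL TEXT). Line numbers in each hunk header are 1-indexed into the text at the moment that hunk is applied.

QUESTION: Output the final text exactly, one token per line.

Hunk 1: at line 7 remove [xik,zbeba,dncxg] add [ocn,jmu] -> 13 lines: zuwx hhx cfex qcjpw lvpvm bjpwi skqb ocn jmu fvhw ebkmh ffdec fgqb
Hunk 2: at line 2 remove [cfex,qcjpw,lvpvm] add [xdwc,hdivn,tdz] -> 13 lines: zuwx hhx xdwc hdivn tdz bjpwi skqb ocn jmu fvhw ebkmh ffdec fgqb
Hunk 3: at line 9 remove [ebkmh] add [xnlug] -> 13 lines: zuwx hhx xdwc hdivn tdz bjpwi skqb ocn jmu fvhw xnlug ffdec fgqb
Hunk 4: at line 4 remove [bjpwi,skqb,ocn] add [tix,vqcc,iyd] -> 13 lines: zuwx hhx xdwc hdivn tdz tix vqcc iyd jmu fvhw xnlug ffdec fgqb
Hunk 5: at line 3 remove [hdivn,tdz,tix] add [hfu] -> 11 lines: zuwx hhx xdwc hfu vqcc iyd jmu fvhw xnlug ffdec fgqb

Answer: zuwx
hhx
xdwc
hfu
vqcc
iyd
jmu
fvhw
xnlug
ffdec
fgqb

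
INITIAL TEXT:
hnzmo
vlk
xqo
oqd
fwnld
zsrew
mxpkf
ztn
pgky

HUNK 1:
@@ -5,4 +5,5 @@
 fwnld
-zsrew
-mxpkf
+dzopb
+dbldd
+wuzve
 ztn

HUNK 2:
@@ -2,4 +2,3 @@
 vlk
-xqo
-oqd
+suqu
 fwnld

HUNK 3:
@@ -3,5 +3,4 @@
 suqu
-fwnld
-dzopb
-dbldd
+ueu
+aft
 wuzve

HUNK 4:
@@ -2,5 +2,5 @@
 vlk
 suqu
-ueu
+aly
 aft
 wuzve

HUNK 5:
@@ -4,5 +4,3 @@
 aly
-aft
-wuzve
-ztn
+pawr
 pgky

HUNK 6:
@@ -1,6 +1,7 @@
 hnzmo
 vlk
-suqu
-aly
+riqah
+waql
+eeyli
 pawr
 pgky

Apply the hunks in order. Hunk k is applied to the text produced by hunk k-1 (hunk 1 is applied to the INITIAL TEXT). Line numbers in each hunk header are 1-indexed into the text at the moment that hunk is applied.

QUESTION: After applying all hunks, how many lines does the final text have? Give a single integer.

Answer: 7

Derivation:
Hunk 1: at line 5 remove [zsrew,mxpkf] add [dzopb,dbldd,wuzve] -> 10 lines: hnzmo vlk xqo oqd fwnld dzopb dbldd wuzve ztn pgky
Hunk 2: at line 2 remove [xqo,oqd] add [suqu] -> 9 lines: hnzmo vlk suqu fwnld dzopb dbldd wuzve ztn pgky
Hunk 3: at line 3 remove [fwnld,dzopb,dbldd] add [ueu,aft] -> 8 lines: hnzmo vlk suqu ueu aft wuzve ztn pgky
Hunk 4: at line 2 remove [ueu] add [aly] -> 8 lines: hnzmo vlk suqu aly aft wuzve ztn pgky
Hunk 5: at line 4 remove [aft,wuzve,ztn] add [pawr] -> 6 lines: hnzmo vlk suqu aly pawr pgky
Hunk 6: at line 1 remove [suqu,aly] add [riqah,waql,eeyli] -> 7 lines: hnzmo vlk riqah waql eeyli pawr pgky
Final line count: 7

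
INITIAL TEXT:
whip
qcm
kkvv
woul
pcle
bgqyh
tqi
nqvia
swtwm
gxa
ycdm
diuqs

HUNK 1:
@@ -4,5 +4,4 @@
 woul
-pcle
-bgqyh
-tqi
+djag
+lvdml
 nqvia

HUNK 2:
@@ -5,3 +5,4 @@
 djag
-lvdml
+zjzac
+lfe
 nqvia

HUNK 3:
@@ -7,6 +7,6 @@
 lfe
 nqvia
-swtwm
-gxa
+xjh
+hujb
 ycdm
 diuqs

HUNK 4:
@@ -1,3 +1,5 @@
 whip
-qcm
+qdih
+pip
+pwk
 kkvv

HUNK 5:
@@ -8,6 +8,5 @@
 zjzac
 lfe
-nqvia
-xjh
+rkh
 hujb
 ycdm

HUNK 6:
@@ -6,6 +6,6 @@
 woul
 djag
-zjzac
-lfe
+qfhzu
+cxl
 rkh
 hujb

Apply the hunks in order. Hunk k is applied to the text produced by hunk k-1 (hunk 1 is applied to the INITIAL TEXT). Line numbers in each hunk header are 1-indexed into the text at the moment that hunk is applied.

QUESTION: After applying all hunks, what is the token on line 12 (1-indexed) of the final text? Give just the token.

Answer: ycdm

Derivation:
Hunk 1: at line 4 remove [pcle,bgqyh,tqi] add [djag,lvdml] -> 11 lines: whip qcm kkvv woul djag lvdml nqvia swtwm gxa ycdm diuqs
Hunk 2: at line 5 remove [lvdml] add [zjzac,lfe] -> 12 lines: whip qcm kkvv woul djag zjzac lfe nqvia swtwm gxa ycdm diuqs
Hunk 3: at line 7 remove [swtwm,gxa] add [xjh,hujb] -> 12 lines: whip qcm kkvv woul djag zjzac lfe nqvia xjh hujb ycdm diuqs
Hunk 4: at line 1 remove [qcm] add [qdih,pip,pwk] -> 14 lines: whip qdih pip pwk kkvv woul djag zjzac lfe nqvia xjh hujb ycdm diuqs
Hunk 5: at line 8 remove [nqvia,xjh] add [rkh] -> 13 lines: whip qdih pip pwk kkvv woul djag zjzac lfe rkh hujb ycdm diuqs
Hunk 6: at line 6 remove [zjzac,lfe] add [qfhzu,cxl] -> 13 lines: whip qdih pip pwk kkvv woul djag qfhzu cxl rkh hujb ycdm diuqs
Final line 12: ycdm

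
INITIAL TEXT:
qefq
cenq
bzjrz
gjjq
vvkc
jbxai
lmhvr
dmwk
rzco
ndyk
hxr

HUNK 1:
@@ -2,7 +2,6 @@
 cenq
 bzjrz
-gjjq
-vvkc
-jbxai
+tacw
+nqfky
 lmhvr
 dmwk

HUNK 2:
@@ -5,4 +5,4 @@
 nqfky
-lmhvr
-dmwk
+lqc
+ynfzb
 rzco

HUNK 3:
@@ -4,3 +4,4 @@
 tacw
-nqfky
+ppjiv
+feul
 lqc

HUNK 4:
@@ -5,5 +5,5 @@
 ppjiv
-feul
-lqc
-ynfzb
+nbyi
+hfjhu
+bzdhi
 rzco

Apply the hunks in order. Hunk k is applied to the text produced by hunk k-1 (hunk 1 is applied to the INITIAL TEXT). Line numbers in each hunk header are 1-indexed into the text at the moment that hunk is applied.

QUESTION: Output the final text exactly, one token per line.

Hunk 1: at line 2 remove [gjjq,vvkc,jbxai] add [tacw,nqfky] -> 10 lines: qefq cenq bzjrz tacw nqfky lmhvr dmwk rzco ndyk hxr
Hunk 2: at line 5 remove [lmhvr,dmwk] add [lqc,ynfzb] -> 10 lines: qefq cenq bzjrz tacw nqfky lqc ynfzb rzco ndyk hxr
Hunk 3: at line 4 remove [nqfky] add [ppjiv,feul] -> 11 lines: qefq cenq bzjrz tacw ppjiv feul lqc ynfzb rzco ndyk hxr
Hunk 4: at line 5 remove [feul,lqc,ynfzb] add [nbyi,hfjhu,bzdhi] -> 11 lines: qefq cenq bzjrz tacw ppjiv nbyi hfjhu bzdhi rzco ndyk hxr

Answer: qefq
cenq
bzjrz
tacw
ppjiv
nbyi
hfjhu
bzdhi
rzco
ndyk
hxr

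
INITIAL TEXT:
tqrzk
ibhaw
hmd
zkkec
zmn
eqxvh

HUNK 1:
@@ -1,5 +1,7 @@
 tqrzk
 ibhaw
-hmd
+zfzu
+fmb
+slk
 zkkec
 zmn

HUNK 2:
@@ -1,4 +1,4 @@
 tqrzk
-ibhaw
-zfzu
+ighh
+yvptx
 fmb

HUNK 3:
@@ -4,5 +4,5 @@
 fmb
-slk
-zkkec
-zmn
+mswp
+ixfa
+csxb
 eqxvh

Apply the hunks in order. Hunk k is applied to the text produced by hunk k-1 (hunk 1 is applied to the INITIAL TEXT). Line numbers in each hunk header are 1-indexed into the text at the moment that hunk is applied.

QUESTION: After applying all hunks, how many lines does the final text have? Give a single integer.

Answer: 8

Derivation:
Hunk 1: at line 1 remove [hmd] add [zfzu,fmb,slk] -> 8 lines: tqrzk ibhaw zfzu fmb slk zkkec zmn eqxvh
Hunk 2: at line 1 remove [ibhaw,zfzu] add [ighh,yvptx] -> 8 lines: tqrzk ighh yvptx fmb slk zkkec zmn eqxvh
Hunk 3: at line 4 remove [slk,zkkec,zmn] add [mswp,ixfa,csxb] -> 8 lines: tqrzk ighh yvptx fmb mswp ixfa csxb eqxvh
Final line count: 8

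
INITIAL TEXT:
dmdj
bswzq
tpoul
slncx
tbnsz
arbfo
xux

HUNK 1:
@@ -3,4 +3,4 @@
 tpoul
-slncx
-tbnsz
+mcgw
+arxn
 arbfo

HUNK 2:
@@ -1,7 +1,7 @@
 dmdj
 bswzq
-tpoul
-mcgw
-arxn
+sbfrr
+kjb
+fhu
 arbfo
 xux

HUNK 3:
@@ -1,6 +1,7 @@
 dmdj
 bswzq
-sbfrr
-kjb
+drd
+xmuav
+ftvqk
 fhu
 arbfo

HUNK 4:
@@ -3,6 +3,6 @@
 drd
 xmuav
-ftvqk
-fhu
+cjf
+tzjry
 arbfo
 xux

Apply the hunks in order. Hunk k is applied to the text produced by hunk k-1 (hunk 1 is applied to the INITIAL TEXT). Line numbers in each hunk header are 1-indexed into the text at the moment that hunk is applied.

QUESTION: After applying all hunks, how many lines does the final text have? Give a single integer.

Answer: 8

Derivation:
Hunk 1: at line 3 remove [slncx,tbnsz] add [mcgw,arxn] -> 7 lines: dmdj bswzq tpoul mcgw arxn arbfo xux
Hunk 2: at line 1 remove [tpoul,mcgw,arxn] add [sbfrr,kjb,fhu] -> 7 lines: dmdj bswzq sbfrr kjb fhu arbfo xux
Hunk 3: at line 1 remove [sbfrr,kjb] add [drd,xmuav,ftvqk] -> 8 lines: dmdj bswzq drd xmuav ftvqk fhu arbfo xux
Hunk 4: at line 3 remove [ftvqk,fhu] add [cjf,tzjry] -> 8 lines: dmdj bswzq drd xmuav cjf tzjry arbfo xux
Final line count: 8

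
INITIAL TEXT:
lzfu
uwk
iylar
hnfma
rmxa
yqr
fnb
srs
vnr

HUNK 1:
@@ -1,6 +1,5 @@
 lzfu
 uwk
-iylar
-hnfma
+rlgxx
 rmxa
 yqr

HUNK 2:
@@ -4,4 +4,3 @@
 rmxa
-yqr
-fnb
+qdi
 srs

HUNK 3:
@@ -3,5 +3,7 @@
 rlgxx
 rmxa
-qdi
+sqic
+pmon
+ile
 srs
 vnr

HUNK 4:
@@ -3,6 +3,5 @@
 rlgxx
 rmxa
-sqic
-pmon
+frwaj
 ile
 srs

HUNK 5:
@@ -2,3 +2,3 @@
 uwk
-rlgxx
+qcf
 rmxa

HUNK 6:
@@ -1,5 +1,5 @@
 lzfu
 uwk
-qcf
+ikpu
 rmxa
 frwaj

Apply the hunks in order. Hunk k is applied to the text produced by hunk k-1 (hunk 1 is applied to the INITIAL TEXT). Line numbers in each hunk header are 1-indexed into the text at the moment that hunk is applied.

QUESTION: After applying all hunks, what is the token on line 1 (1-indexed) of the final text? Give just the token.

Hunk 1: at line 1 remove [iylar,hnfma] add [rlgxx] -> 8 lines: lzfu uwk rlgxx rmxa yqr fnb srs vnr
Hunk 2: at line 4 remove [yqr,fnb] add [qdi] -> 7 lines: lzfu uwk rlgxx rmxa qdi srs vnr
Hunk 3: at line 3 remove [qdi] add [sqic,pmon,ile] -> 9 lines: lzfu uwk rlgxx rmxa sqic pmon ile srs vnr
Hunk 4: at line 3 remove [sqic,pmon] add [frwaj] -> 8 lines: lzfu uwk rlgxx rmxa frwaj ile srs vnr
Hunk 5: at line 2 remove [rlgxx] add [qcf] -> 8 lines: lzfu uwk qcf rmxa frwaj ile srs vnr
Hunk 6: at line 1 remove [qcf] add [ikpu] -> 8 lines: lzfu uwk ikpu rmxa frwaj ile srs vnr
Final line 1: lzfu

Answer: lzfu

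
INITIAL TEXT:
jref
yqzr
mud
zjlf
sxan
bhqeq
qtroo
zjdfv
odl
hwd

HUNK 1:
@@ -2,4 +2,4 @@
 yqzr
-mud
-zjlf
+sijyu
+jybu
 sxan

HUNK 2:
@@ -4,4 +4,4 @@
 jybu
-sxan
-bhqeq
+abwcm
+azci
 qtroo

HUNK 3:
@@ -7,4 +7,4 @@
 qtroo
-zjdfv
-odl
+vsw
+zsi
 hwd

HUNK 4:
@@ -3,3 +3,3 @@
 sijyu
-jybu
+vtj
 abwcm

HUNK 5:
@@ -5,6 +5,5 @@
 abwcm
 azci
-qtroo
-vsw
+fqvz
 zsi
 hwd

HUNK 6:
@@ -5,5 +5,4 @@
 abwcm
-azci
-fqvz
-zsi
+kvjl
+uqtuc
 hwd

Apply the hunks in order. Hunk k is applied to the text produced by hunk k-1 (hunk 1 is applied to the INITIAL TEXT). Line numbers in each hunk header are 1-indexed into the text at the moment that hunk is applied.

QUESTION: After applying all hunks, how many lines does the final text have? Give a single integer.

Hunk 1: at line 2 remove [mud,zjlf] add [sijyu,jybu] -> 10 lines: jref yqzr sijyu jybu sxan bhqeq qtroo zjdfv odl hwd
Hunk 2: at line 4 remove [sxan,bhqeq] add [abwcm,azci] -> 10 lines: jref yqzr sijyu jybu abwcm azci qtroo zjdfv odl hwd
Hunk 3: at line 7 remove [zjdfv,odl] add [vsw,zsi] -> 10 lines: jref yqzr sijyu jybu abwcm azci qtroo vsw zsi hwd
Hunk 4: at line 3 remove [jybu] add [vtj] -> 10 lines: jref yqzr sijyu vtj abwcm azci qtroo vsw zsi hwd
Hunk 5: at line 5 remove [qtroo,vsw] add [fqvz] -> 9 lines: jref yqzr sijyu vtj abwcm azci fqvz zsi hwd
Hunk 6: at line 5 remove [azci,fqvz,zsi] add [kvjl,uqtuc] -> 8 lines: jref yqzr sijyu vtj abwcm kvjl uqtuc hwd
Final line count: 8

Answer: 8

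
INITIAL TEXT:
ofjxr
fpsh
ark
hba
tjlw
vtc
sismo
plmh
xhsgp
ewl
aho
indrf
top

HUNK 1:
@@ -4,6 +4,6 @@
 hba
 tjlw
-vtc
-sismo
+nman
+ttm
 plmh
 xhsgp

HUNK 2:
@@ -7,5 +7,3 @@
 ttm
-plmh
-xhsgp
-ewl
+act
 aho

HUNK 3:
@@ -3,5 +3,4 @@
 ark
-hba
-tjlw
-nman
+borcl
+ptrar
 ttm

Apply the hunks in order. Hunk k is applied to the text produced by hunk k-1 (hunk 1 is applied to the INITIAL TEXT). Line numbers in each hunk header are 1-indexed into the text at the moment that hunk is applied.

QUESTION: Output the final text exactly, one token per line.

Answer: ofjxr
fpsh
ark
borcl
ptrar
ttm
act
aho
indrf
top

Derivation:
Hunk 1: at line 4 remove [vtc,sismo] add [nman,ttm] -> 13 lines: ofjxr fpsh ark hba tjlw nman ttm plmh xhsgp ewl aho indrf top
Hunk 2: at line 7 remove [plmh,xhsgp,ewl] add [act] -> 11 lines: ofjxr fpsh ark hba tjlw nman ttm act aho indrf top
Hunk 3: at line 3 remove [hba,tjlw,nman] add [borcl,ptrar] -> 10 lines: ofjxr fpsh ark borcl ptrar ttm act aho indrf top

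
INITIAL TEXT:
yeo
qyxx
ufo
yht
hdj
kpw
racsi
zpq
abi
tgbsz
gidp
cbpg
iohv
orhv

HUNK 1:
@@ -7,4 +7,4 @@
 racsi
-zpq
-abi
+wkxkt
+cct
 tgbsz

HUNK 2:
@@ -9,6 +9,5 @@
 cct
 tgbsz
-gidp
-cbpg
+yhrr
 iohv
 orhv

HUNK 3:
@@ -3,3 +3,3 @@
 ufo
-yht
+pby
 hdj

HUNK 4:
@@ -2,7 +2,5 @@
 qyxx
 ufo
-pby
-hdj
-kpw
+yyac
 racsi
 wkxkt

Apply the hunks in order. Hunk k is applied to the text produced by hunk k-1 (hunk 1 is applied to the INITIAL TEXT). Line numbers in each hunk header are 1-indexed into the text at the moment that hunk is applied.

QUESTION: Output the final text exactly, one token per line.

Answer: yeo
qyxx
ufo
yyac
racsi
wkxkt
cct
tgbsz
yhrr
iohv
orhv

Derivation:
Hunk 1: at line 7 remove [zpq,abi] add [wkxkt,cct] -> 14 lines: yeo qyxx ufo yht hdj kpw racsi wkxkt cct tgbsz gidp cbpg iohv orhv
Hunk 2: at line 9 remove [gidp,cbpg] add [yhrr] -> 13 lines: yeo qyxx ufo yht hdj kpw racsi wkxkt cct tgbsz yhrr iohv orhv
Hunk 3: at line 3 remove [yht] add [pby] -> 13 lines: yeo qyxx ufo pby hdj kpw racsi wkxkt cct tgbsz yhrr iohv orhv
Hunk 4: at line 2 remove [pby,hdj,kpw] add [yyac] -> 11 lines: yeo qyxx ufo yyac racsi wkxkt cct tgbsz yhrr iohv orhv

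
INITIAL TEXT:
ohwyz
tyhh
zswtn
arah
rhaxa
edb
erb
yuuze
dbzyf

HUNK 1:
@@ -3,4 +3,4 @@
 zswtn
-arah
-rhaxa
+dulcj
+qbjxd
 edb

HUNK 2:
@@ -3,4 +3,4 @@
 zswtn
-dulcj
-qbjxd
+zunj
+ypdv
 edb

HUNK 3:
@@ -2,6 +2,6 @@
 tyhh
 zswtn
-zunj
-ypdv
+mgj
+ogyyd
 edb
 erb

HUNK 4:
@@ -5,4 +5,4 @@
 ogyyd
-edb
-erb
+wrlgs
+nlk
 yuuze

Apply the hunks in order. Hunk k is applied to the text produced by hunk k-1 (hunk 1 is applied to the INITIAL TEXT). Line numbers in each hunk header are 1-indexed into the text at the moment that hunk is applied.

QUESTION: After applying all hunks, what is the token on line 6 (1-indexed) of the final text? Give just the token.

Hunk 1: at line 3 remove [arah,rhaxa] add [dulcj,qbjxd] -> 9 lines: ohwyz tyhh zswtn dulcj qbjxd edb erb yuuze dbzyf
Hunk 2: at line 3 remove [dulcj,qbjxd] add [zunj,ypdv] -> 9 lines: ohwyz tyhh zswtn zunj ypdv edb erb yuuze dbzyf
Hunk 3: at line 2 remove [zunj,ypdv] add [mgj,ogyyd] -> 9 lines: ohwyz tyhh zswtn mgj ogyyd edb erb yuuze dbzyf
Hunk 4: at line 5 remove [edb,erb] add [wrlgs,nlk] -> 9 lines: ohwyz tyhh zswtn mgj ogyyd wrlgs nlk yuuze dbzyf
Final line 6: wrlgs

Answer: wrlgs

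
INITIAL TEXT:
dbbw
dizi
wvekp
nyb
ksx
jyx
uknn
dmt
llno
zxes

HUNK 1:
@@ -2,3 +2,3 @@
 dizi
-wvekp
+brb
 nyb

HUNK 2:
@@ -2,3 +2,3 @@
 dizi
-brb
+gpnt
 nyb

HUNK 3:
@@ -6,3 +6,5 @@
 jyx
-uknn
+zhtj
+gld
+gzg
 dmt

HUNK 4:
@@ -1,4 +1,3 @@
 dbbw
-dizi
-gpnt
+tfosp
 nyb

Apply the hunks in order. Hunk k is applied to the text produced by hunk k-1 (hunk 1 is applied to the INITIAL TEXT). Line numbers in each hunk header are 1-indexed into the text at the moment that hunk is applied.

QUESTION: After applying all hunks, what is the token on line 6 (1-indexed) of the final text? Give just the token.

Hunk 1: at line 2 remove [wvekp] add [brb] -> 10 lines: dbbw dizi brb nyb ksx jyx uknn dmt llno zxes
Hunk 2: at line 2 remove [brb] add [gpnt] -> 10 lines: dbbw dizi gpnt nyb ksx jyx uknn dmt llno zxes
Hunk 3: at line 6 remove [uknn] add [zhtj,gld,gzg] -> 12 lines: dbbw dizi gpnt nyb ksx jyx zhtj gld gzg dmt llno zxes
Hunk 4: at line 1 remove [dizi,gpnt] add [tfosp] -> 11 lines: dbbw tfosp nyb ksx jyx zhtj gld gzg dmt llno zxes
Final line 6: zhtj

Answer: zhtj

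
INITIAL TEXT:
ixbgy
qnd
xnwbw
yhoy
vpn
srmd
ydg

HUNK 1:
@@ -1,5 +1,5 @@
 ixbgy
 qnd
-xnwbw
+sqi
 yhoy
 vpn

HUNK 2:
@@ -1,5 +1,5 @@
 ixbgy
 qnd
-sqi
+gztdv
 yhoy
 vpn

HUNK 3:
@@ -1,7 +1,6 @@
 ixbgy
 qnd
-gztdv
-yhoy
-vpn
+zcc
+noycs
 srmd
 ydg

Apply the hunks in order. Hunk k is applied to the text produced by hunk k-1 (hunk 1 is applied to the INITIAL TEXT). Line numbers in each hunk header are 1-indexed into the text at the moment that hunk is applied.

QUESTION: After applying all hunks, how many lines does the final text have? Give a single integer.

Hunk 1: at line 1 remove [xnwbw] add [sqi] -> 7 lines: ixbgy qnd sqi yhoy vpn srmd ydg
Hunk 2: at line 1 remove [sqi] add [gztdv] -> 7 lines: ixbgy qnd gztdv yhoy vpn srmd ydg
Hunk 3: at line 1 remove [gztdv,yhoy,vpn] add [zcc,noycs] -> 6 lines: ixbgy qnd zcc noycs srmd ydg
Final line count: 6

Answer: 6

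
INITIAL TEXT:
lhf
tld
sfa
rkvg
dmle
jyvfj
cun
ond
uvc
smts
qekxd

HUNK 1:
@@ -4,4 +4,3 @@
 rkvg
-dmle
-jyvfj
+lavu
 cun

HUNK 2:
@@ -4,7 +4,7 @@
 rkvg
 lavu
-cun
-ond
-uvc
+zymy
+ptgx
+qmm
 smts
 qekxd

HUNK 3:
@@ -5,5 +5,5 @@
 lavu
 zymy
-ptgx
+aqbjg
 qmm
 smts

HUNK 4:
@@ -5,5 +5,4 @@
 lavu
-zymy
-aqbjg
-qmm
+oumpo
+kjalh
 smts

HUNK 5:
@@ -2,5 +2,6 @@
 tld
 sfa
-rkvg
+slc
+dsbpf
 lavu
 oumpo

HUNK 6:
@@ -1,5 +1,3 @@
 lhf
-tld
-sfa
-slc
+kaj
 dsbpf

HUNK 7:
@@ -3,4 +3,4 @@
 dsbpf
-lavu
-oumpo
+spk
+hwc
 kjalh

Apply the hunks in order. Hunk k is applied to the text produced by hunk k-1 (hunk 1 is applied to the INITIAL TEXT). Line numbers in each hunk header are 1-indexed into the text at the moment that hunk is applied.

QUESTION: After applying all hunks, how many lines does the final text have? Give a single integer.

Answer: 8

Derivation:
Hunk 1: at line 4 remove [dmle,jyvfj] add [lavu] -> 10 lines: lhf tld sfa rkvg lavu cun ond uvc smts qekxd
Hunk 2: at line 4 remove [cun,ond,uvc] add [zymy,ptgx,qmm] -> 10 lines: lhf tld sfa rkvg lavu zymy ptgx qmm smts qekxd
Hunk 3: at line 5 remove [ptgx] add [aqbjg] -> 10 lines: lhf tld sfa rkvg lavu zymy aqbjg qmm smts qekxd
Hunk 4: at line 5 remove [zymy,aqbjg,qmm] add [oumpo,kjalh] -> 9 lines: lhf tld sfa rkvg lavu oumpo kjalh smts qekxd
Hunk 5: at line 2 remove [rkvg] add [slc,dsbpf] -> 10 lines: lhf tld sfa slc dsbpf lavu oumpo kjalh smts qekxd
Hunk 6: at line 1 remove [tld,sfa,slc] add [kaj] -> 8 lines: lhf kaj dsbpf lavu oumpo kjalh smts qekxd
Hunk 7: at line 3 remove [lavu,oumpo] add [spk,hwc] -> 8 lines: lhf kaj dsbpf spk hwc kjalh smts qekxd
Final line count: 8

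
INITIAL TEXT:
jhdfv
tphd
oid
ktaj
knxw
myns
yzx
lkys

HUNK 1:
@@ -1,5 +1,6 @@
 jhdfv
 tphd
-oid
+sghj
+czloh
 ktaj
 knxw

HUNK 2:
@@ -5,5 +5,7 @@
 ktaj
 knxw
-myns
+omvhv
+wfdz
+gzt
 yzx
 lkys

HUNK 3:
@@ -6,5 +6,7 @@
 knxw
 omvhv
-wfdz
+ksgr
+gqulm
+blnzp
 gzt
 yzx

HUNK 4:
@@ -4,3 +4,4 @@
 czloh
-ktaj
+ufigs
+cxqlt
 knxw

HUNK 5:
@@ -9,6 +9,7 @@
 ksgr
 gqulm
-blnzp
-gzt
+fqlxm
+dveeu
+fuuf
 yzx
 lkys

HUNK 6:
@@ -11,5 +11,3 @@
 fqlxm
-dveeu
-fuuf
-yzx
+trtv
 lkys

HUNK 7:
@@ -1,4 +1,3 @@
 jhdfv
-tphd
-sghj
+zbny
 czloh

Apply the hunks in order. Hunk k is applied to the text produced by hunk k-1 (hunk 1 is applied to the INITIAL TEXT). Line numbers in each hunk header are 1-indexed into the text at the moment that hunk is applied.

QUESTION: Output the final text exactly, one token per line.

Answer: jhdfv
zbny
czloh
ufigs
cxqlt
knxw
omvhv
ksgr
gqulm
fqlxm
trtv
lkys

Derivation:
Hunk 1: at line 1 remove [oid] add [sghj,czloh] -> 9 lines: jhdfv tphd sghj czloh ktaj knxw myns yzx lkys
Hunk 2: at line 5 remove [myns] add [omvhv,wfdz,gzt] -> 11 lines: jhdfv tphd sghj czloh ktaj knxw omvhv wfdz gzt yzx lkys
Hunk 3: at line 6 remove [wfdz] add [ksgr,gqulm,blnzp] -> 13 lines: jhdfv tphd sghj czloh ktaj knxw omvhv ksgr gqulm blnzp gzt yzx lkys
Hunk 4: at line 4 remove [ktaj] add [ufigs,cxqlt] -> 14 lines: jhdfv tphd sghj czloh ufigs cxqlt knxw omvhv ksgr gqulm blnzp gzt yzx lkys
Hunk 5: at line 9 remove [blnzp,gzt] add [fqlxm,dveeu,fuuf] -> 15 lines: jhdfv tphd sghj czloh ufigs cxqlt knxw omvhv ksgr gqulm fqlxm dveeu fuuf yzx lkys
Hunk 6: at line 11 remove [dveeu,fuuf,yzx] add [trtv] -> 13 lines: jhdfv tphd sghj czloh ufigs cxqlt knxw omvhv ksgr gqulm fqlxm trtv lkys
Hunk 7: at line 1 remove [tphd,sghj] add [zbny] -> 12 lines: jhdfv zbny czloh ufigs cxqlt knxw omvhv ksgr gqulm fqlxm trtv lkys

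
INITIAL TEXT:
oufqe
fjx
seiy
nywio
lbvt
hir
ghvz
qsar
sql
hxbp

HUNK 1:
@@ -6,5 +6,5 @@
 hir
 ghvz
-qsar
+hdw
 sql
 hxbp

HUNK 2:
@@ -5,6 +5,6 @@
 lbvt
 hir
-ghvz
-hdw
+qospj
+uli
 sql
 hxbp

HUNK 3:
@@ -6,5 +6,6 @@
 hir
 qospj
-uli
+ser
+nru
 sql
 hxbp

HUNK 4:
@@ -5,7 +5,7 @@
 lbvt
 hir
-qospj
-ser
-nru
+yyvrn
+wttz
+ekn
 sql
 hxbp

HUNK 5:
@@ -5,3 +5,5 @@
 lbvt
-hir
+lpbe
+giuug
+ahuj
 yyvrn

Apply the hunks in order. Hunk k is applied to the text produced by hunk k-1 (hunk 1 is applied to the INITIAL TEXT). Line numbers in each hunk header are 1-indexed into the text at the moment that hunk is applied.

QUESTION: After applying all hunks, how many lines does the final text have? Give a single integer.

Hunk 1: at line 6 remove [qsar] add [hdw] -> 10 lines: oufqe fjx seiy nywio lbvt hir ghvz hdw sql hxbp
Hunk 2: at line 5 remove [ghvz,hdw] add [qospj,uli] -> 10 lines: oufqe fjx seiy nywio lbvt hir qospj uli sql hxbp
Hunk 3: at line 6 remove [uli] add [ser,nru] -> 11 lines: oufqe fjx seiy nywio lbvt hir qospj ser nru sql hxbp
Hunk 4: at line 5 remove [qospj,ser,nru] add [yyvrn,wttz,ekn] -> 11 lines: oufqe fjx seiy nywio lbvt hir yyvrn wttz ekn sql hxbp
Hunk 5: at line 5 remove [hir] add [lpbe,giuug,ahuj] -> 13 lines: oufqe fjx seiy nywio lbvt lpbe giuug ahuj yyvrn wttz ekn sql hxbp
Final line count: 13

Answer: 13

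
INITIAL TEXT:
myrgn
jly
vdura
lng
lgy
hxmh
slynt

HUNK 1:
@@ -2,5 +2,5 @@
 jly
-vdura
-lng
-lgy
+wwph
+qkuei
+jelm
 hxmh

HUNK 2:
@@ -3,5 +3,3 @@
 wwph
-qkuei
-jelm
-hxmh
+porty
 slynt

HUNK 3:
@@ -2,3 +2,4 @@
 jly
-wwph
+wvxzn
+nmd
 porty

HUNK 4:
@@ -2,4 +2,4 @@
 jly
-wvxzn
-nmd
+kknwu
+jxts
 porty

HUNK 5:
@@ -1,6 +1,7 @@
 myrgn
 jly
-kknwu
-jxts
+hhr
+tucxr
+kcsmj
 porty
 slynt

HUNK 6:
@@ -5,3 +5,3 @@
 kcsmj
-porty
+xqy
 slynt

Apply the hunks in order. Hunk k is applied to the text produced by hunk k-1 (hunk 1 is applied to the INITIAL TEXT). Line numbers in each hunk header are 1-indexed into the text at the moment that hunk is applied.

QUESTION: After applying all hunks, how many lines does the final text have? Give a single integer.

Answer: 7

Derivation:
Hunk 1: at line 2 remove [vdura,lng,lgy] add [wwph,qkuei,jelm] -> 7 lines: myrgn jly wwph qkuei jelm hxmh slynt
Hunk 2: at line 3 remove [qkuei,jelm,hxmh] add [porty] -> 5 lines: myrgn jly wwph porty slynt
Hunk 3: at line 2 remove [wwph] add [wvxzn,nmd] -> 6 lines: myrgn jly wvxzn nmd porty slynt
Hunk 4: at line 2 remove [wvxzn,nmd] add [kknwu,jxts] -> 6 lines: myrgn jly kknwu jxts porty slynt
Hunk 5: at line 1 remove [kknwu,jxts] add [hhr,tucxr,kcsmj] -> 7 lines: myrgn jly hhr tucxr kcsmj porty slynt
Hunk 6: at line 5 remove [porty] add [xqy] -> 7 lines: myrgn jly hhr tucxr kcsmj xqy slynt
Final line count: 7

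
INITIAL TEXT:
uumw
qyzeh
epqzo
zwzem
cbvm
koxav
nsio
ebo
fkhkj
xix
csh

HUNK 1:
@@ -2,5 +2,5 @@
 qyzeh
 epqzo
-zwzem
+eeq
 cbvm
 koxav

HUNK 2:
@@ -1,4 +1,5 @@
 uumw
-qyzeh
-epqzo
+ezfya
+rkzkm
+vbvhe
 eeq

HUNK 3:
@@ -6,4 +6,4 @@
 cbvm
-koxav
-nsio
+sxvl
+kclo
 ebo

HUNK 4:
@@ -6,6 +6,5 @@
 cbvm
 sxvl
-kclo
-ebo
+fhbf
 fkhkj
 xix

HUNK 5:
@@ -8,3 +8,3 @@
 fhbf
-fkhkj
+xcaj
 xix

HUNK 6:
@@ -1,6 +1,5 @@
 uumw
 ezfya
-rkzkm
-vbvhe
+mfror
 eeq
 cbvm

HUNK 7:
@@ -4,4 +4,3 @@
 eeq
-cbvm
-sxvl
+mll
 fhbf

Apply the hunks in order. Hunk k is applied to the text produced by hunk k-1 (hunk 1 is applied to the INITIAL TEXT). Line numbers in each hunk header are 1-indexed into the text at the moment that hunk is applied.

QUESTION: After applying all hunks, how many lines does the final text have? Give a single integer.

Answer: 9

Derivation:
Hunk 1: at line 2 remove [zwzem] add [eeq] -> 11 lines: uumw qyzeh epqzo eeq cbvm koxav nsio ebo fkhkj xix csh
Hunk 2: at line 1 remove [qyzeh,epqzo] add [ezfya,rkzkm,vbvhe] -> 12 lines: uumw ezfya rkzkm vbvhe eeq cbvm koxav nsio ebo fkhkj xix csh
Hunk 3: at line 6 remove [koxav,nsio] add [sxvl,kclo] -> 12 lines: uumw ezfya rkzkm vbvhe eeq cbvm sxvl kclo ebo fkhkj xix csh
Hunk 4: at line 6 remove [kclo,ebo] add [fhbf] -> 11 lines: uumw ezfya rkzkm vbvhe eeq cbvm sxvl fhbf fkhkj xix csh
Hunk 5: at line 8 remove [fkhkj] add [xcaj] -> 11 lines: uumw ezfya rkzkm vbvhe eeq cbvm sxvl fhbf xcaj xix csh
Hunk 6: at line 1 remove [rkzkm,vbvhe] add [mfror] -> 10 lines: uumw ezfya mfror eeq cbvm sxvl fhbf xcaj xix csh
Hunk 7: at line 4 remove [cbvm,sxvl] add [mll] -> 9 lines: uumw ezfya mfror eeq mll fhbf xcaj xix csh
Final line count: 9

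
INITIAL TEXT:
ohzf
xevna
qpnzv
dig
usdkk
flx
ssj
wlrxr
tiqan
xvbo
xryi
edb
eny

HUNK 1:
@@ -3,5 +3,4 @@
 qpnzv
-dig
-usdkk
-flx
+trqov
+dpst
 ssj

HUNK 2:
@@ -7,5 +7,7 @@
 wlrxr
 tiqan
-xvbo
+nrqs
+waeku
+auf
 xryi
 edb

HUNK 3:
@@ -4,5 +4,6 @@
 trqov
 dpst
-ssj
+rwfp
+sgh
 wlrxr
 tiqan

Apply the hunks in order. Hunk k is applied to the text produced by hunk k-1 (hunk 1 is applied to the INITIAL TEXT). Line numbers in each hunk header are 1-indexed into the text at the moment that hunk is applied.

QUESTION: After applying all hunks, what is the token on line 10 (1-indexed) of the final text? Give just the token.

Answer: nrqs

Derivation:
Hunk 1: at line 3 remove [dig,usdkk,flx] add [trqov,dpst] -> 12 lines: ohzf xevna qpnzv trqov dpst ssj wlrxr tiqan xvbo xryi edb eny
Hunk 2: at line 7 remove [xvbo] add [nrqs,waeku,auf] -> 14 lines: ohzf xevna qpnzv trqov dpst ssj wlrxr tiqan nrqs waeku auf xryi edb eny
Hunk 3: at line 4 remove [ssj] add [rwfp,sgh] -> 15 lines: ohzf xevna qpnzv trqov dpst rwfp sgh wlrxr tiqan nrqs waeku auf xryi edb eny
Final line 10: nrqs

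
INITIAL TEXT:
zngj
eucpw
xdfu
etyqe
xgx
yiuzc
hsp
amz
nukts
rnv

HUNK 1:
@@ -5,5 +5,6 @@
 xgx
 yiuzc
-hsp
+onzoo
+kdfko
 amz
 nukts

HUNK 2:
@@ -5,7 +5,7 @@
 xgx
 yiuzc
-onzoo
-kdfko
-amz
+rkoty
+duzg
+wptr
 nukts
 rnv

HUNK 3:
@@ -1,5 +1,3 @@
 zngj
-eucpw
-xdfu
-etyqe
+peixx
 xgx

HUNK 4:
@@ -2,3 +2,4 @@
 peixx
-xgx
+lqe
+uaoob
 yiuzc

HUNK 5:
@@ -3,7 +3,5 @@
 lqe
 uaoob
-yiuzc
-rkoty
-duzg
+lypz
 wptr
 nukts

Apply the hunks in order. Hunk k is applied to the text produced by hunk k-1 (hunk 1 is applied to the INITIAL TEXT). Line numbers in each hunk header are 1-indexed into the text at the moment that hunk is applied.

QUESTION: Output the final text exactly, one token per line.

Hunk 1: at line 5 remove [hsp] add [onzoo,kdfko] -> 11 lines: zngj eucpw xdfu etyqe xgx yiuzc onzoo kdfko amz nukts rnv
Hunk 2: at line 5 remove [onzoo,kdfko,amz] add [rkoty,duzg,wptr] -> 11 lines: zngj eucpw xdfu etyqe xgx yiuzc rkoty duzg wptr nukts rnv
Hunk 3: at line 1 remove [eucpw,xdfu,etyqe] add [peixx] -> 9 lines: zngj peixx xgx yiuzc rkoty duzg wptr nukts rnv
Hunk 4: at line 2 remove [xgx] add [lqe,uaoob] -> 10 lines: zngj peixx lqe uaoob yiuzc rkoty duzg wptr nukts rnv
Hunk 5: at line 3 remove [yiuzc,rkoty,duzg] add [lypz] -> 8 lines: zngj peixx lqe uaoob lypz wptr nukts rnv

Answer: zngj
peixx
lqe
uaoob
lypz
wptr
nukts
rnv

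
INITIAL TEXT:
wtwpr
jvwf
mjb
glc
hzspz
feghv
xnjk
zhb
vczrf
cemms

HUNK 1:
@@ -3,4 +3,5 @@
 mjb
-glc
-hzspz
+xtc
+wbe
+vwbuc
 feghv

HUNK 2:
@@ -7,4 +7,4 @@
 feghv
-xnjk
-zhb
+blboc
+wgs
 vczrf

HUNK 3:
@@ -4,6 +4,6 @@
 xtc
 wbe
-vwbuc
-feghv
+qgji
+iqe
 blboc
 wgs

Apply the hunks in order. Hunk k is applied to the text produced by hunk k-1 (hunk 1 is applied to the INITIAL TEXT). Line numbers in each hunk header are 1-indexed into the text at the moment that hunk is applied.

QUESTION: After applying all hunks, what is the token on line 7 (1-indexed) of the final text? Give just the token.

Answer: iqe

Derivation:
Hunk 1: at line 3 remove [glc,hzspz] add [xtc,wbe,vwbuc] -> 11 lines: wtwpr jvwf mjb xtc wbe vwbuc feghv xnjk zhb vczrf cemms
Hunk 2: at line 7 remove [xnjk,zhb] add [blboc,wgs] -> 11 lines: wtwpr jvwf mjb xtc wbe vwbuc feghv blboc wgs vczrf cemms
Hunk 3: at line 4 remove [vwbuc,feghv] add [qgji,iqe] -> 11 lines: wtwpr jvwf mjb xtc wbe qgji iqe blboc wgs vczrf cemms
Final line 7: iqe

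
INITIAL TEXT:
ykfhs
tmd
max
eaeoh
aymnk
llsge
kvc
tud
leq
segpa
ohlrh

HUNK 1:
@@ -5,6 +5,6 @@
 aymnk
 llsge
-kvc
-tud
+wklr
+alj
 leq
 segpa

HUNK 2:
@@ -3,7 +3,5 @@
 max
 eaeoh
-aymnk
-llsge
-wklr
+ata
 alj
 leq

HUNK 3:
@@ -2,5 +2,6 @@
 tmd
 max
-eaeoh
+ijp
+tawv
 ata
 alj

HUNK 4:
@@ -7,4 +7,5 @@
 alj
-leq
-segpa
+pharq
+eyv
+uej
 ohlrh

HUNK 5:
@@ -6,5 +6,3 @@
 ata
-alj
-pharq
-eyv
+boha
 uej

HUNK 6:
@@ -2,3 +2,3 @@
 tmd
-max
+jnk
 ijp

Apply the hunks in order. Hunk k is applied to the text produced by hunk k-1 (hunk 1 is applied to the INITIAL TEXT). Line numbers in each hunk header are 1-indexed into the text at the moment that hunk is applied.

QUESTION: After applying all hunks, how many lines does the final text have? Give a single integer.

Hunk 1: at line 5 remove [kvc,tud] add [wklr,alj] -> 11 lines: ykfhs tmd max eaeoh aymnk llsge wklr alj leq segpa ohlrh
Hunk 2: at line 3 remove [aymnk,llsge,wklr] add [ata] -> 9 lines: ykfhs tmd max eaeoh ata alj leq segpa ohlrh
Hunk 3: at line 2 remove [eaeoh] add [ijp,tawv] -> 10 lines: ykfhs tmd max ijp tawv ata alj leq segpa ohlrh
Hunk 4: at line 7 remove [leq,segpa] add [pharq,eyv,uej] -> 11 lines: ykfhs tmd max ijp tawv ata alj pharq eyv uej ohlrh
Hunk 5: at line 6 remove [alj,pharq,eyv] add [boha] -> 9 lines: ykfhs tmd max ijp tawv ata boha uej ohlrh
Hunk 6: at line 2 remove [max] add [jnk] -> 9 lines: ykfhs tmd jnk ijp tawv ata boha uej ohlrh
Final line count: 9

Answer: 9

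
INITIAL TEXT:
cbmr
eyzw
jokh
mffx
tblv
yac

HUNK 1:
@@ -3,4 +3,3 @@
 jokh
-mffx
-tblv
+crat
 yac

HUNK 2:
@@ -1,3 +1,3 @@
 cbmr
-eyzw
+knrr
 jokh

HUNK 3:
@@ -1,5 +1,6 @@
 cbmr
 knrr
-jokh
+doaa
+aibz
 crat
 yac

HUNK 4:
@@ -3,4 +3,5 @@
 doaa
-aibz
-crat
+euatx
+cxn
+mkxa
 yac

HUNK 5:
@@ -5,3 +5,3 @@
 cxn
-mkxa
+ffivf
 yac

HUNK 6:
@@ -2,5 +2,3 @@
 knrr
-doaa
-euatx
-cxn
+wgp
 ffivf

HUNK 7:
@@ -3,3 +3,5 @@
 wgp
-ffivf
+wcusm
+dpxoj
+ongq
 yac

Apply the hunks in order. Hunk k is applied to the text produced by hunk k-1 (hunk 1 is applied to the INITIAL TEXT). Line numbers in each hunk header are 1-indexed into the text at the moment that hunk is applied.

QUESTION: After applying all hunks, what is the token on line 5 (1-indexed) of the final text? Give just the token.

Hunk 1: at line 3 remove [mffx,tblv] add [crat] -> 5 lines: cbmr eyzw jokh crat yac
Hunk 2: at line 1 remove [eyzw] add [knrr] -> 5 lines: cbmr knrr jokh crat yac
Hunk 3: at line 1 remove [jokh] add [doaa,aibz] -> 6 lines: cbmr knrr doaa aibz crat yac
Hunk 4: at line 3 remove [aibz,crat] add [euatx,cxn,mkxa] -> 7 lines: cbmr knrr doaa euatx cxn mkxa yac
Hunk 5: at line 5 remove [mkxa] add [ffivf] -> 7 lines: cbmr knrr doaa euatx cxn ffivf yac
Hunk 6: at line 2 remove [doaa,euatx,cxn] add [wgp] -> 5 lines: cbmr knrr wgp ffivf yac
Hunk 7: at line 3 remove [ffivf] add [wcusm,dpxoj,ongq] -> 7 lines: cbmr knrr wgp wcusm dpxoj ongq yac
Final line 5: dpxoj

Answer: dpxoj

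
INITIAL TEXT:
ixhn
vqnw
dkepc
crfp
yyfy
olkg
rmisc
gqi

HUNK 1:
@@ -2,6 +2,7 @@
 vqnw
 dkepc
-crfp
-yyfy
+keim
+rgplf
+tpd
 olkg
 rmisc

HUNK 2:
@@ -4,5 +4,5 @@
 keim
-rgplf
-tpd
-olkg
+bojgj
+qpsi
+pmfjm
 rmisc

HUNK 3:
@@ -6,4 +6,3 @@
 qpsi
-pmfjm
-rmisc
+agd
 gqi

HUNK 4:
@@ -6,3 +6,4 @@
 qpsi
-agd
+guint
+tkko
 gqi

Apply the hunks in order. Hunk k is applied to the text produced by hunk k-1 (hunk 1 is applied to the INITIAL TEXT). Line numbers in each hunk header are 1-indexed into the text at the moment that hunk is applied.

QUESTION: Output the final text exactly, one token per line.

Answer: ixhn
vqnw
dkepc
keim
bojgj
qpsi
guint
tkko
gqi

Derivation:
Hunk 1: at line 2 remove [crfp,yyfy] add [keim,rgplf,tpd] -> 9 lines: ixhn vqnw dkepc keim rgplf tpd olkg rmisc gqi
Hunk 2: at line 4 remove [rgplf,tpd,olkg] add [bojgj,qpsi,pmfjm] -> 9 lines: ixhn vqnw dkepc keim bojgj qpsi pmfjm rmisc gqi
Hunk 3: at line 6 remove [pmfjm,rmisc] add [agd] -> 8 lines: ixhn vqnw dkepc keim bojgj qpsi agd gqi
Hunk 4: at line 6 remove [agd] add [guint,tkko] -> 9 lines: ixhn vqnw dkepc keim bojgj qpsi guint tkko gqi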